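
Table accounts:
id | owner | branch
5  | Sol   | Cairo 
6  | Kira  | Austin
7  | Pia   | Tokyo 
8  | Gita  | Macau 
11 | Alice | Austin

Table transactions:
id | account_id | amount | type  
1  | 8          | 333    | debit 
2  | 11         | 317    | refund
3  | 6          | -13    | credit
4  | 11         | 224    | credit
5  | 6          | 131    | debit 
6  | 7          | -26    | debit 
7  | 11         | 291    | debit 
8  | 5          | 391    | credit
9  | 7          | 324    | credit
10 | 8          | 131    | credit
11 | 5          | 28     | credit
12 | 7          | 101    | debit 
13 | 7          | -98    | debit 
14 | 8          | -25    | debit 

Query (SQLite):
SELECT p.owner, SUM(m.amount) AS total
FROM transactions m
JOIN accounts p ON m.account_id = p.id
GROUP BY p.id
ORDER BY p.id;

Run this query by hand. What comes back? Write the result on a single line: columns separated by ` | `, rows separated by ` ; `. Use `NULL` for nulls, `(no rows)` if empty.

Join each transactions row to its accounts via account_id.
Group joined rows by accounts.id; compute SUM(m.amount) per group.
  5: ids {8, 11} → SUM(m.amount)=419
  6: ids {3, 5} → SUM(m.amount)=118
  7: ids {6, 9, 12, 13} → SUM(m.amount)=301
  8: ids {1, 10, 14} → SUM(m.amount)=439
  11: ids {2, 4, 7} → SUM(m.amount)=832

Sol | 419 ; Kira | 118 ; Pia | 301 ; Gita | 439 ; Alice | 832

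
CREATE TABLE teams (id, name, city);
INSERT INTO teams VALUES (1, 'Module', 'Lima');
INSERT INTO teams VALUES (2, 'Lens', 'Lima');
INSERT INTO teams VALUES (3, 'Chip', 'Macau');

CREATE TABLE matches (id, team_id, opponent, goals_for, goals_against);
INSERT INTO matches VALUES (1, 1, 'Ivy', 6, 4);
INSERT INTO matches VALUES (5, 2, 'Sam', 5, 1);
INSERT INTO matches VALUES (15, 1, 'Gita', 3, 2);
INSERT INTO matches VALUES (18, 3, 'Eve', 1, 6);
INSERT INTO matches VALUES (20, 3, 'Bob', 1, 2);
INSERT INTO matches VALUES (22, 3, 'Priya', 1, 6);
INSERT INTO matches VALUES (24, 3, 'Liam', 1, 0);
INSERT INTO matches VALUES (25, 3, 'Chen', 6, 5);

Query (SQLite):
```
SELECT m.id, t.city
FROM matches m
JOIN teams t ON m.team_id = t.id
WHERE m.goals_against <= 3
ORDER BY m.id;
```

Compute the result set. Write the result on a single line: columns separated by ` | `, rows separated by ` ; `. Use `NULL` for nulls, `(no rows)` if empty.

5 | Lima ; 15 | Lima ; 20 | Macau ; 24 | Macau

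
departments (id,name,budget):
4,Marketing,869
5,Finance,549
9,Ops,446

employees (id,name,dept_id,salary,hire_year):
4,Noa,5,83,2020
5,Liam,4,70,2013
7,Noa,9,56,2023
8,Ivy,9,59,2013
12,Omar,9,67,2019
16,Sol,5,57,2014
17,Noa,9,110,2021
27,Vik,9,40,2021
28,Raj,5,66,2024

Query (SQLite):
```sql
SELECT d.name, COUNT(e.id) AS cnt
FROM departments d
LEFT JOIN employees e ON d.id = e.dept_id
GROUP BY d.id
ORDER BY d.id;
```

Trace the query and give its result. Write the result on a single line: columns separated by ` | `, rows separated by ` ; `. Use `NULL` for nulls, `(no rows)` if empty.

Marketing | 1 ; Finance | 3 ; Ops | 5

LEFT JOIN keeps every departments row; unmatched ones get NULL for employees columns.
Group by departments.id and compute COUNT(e.id). COUNT(col) of an all-NULL group is 0.
  4: ids {5} → COUNT(e.id)=1
  5: ids {4, 16, 28} → COUNT(e.id)=3
  9: ids {7, 8, 12, 17, 27} → COUNT(e.id)=5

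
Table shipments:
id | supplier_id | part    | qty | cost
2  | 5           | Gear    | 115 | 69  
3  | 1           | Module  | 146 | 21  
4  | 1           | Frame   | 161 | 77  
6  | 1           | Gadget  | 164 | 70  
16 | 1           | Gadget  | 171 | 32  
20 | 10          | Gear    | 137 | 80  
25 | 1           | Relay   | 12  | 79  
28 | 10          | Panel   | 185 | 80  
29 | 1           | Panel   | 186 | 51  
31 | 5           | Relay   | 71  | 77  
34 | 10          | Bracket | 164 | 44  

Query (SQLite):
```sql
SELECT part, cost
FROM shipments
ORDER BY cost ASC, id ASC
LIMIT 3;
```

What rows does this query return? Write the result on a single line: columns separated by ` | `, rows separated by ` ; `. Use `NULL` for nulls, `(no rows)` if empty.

Sort by cost asc, tiebreak id asc: (21, id=3), (32, id=16), (44, id=34), (51, id=29), (69, id=2), (70, id=6) …. Take first 3.

Module | 21 ; Gadget | 32 ; Bracket | 44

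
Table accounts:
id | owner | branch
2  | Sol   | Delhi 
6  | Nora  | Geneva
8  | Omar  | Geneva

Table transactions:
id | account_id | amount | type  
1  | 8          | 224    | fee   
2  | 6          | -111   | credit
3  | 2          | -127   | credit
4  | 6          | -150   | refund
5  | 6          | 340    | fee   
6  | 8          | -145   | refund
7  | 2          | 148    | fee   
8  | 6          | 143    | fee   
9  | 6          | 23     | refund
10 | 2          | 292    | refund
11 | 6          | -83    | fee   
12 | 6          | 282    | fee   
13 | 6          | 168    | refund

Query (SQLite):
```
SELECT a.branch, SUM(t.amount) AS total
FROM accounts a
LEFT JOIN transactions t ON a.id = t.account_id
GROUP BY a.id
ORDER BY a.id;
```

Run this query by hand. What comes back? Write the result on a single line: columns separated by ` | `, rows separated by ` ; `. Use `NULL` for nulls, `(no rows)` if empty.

Delhi | 313 ; Geneva | 612 ; Geneva | 79

LEFT JOIN keeps every accounts row; unmatched ones get NULL for transactions columns.
Group by accounts.id and compute SUM(t.amount). SUM over an all-NULL group is NULL.
  2: ids {3, 7, 10} → SUM(t.amount)=313
  6: ids {2, 4, 5, 8, 9, 11, 12, 13} → SUM(t.amount)=612
  8: ids {1, 6} → SUM(t.amount)=79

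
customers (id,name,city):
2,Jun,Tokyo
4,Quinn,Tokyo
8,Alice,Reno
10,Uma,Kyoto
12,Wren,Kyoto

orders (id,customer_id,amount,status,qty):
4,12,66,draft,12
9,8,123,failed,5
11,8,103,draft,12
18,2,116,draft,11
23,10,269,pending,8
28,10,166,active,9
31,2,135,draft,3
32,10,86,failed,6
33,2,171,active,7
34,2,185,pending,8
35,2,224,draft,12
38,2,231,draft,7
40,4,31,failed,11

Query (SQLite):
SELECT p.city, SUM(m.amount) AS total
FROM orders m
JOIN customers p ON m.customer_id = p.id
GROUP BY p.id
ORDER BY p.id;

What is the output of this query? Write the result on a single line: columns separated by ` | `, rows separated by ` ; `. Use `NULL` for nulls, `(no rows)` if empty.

Tokyo | 1062 ; Tokyo | 31 ; Reno | 226 ; Kyoto | 521 ; Kyoto | 66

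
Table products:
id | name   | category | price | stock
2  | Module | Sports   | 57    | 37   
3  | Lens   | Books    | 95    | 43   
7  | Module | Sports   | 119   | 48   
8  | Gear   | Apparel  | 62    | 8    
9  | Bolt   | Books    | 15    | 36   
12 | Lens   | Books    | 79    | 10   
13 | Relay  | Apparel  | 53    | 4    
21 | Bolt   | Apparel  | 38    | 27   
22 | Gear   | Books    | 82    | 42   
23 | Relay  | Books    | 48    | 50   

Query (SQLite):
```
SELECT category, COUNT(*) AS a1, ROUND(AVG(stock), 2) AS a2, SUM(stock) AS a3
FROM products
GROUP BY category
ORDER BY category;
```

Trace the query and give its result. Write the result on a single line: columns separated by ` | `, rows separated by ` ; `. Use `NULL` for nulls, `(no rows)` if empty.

Group products by category.
Per group compute: COUNT(*), ROUND(AVG(stock), 2), SUM(stock).
  Apparel: ids {8, 13, 21} → COUNT(*)=3, ROUND(AVG(stock), 2)=13, SUM(stock)=39
  Books: ids {3, 9, 12, 22, 23} → COUNT(*)=5, ROUND(AVG(stock), 2)=36.2, SUM(stock)=181
  Sports: ids {2, 7} → COUNT(*)=2, ROUND(AVG(stock), 2)=42.5, SUM(stock)=85

Apparel | 3 | 13 | 39 ; Books | 5 | 36.2 | 181 ; Sports | 2 | 42.5 | 85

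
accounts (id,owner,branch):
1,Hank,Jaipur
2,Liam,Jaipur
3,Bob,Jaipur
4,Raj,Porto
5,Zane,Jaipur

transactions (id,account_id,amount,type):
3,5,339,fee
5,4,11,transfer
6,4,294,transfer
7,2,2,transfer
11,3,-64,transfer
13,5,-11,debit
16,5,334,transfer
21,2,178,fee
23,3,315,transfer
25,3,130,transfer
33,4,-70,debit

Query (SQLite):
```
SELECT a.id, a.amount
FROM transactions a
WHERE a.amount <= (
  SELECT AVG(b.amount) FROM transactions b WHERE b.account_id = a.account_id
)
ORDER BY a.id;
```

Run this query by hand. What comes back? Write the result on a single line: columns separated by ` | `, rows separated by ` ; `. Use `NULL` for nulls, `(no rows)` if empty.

For each transactions row a, compute AVG(amount) over rows sharing a.account_id.
Keep row a if a.amount <= that per-group AVG.
  account_id=2: AVG(amount) = 90.0
  account_id=3: AVG(amount) = 127.0
  account_id=4: AVG(amount) = 78.333333
  account_id=5: AVG(amount) = 220.666667

5 | 11 ; 7 | 2 ; 11 | -64 ; 13 | -11 ; 33 | -70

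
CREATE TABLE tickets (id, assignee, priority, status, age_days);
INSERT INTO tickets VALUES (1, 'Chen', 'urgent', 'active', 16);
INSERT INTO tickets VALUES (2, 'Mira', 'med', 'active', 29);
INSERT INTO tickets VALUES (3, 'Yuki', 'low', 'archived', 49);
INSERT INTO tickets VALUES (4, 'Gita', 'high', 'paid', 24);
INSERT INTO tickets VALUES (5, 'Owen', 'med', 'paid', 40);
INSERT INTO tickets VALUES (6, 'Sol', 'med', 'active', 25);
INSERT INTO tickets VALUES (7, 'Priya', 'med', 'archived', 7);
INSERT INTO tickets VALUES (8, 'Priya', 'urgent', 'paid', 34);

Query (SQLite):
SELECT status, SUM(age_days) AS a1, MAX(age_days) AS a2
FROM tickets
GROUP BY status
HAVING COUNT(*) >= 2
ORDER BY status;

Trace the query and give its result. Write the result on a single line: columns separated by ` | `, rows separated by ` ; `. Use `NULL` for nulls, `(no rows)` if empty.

Group tickets by status.
Per group compute: SUM(age_days), MAX(age_days).
HAVING: drop groups with fewer than 2 rows.
  active: ids {1, 2, 6} → SUM(age_days)=70, MAX(age_days)=29
  archived: ids {3, 7} → SUM(age_days)=56, MAX(age_days)=49
  paid: ids {4, 5, 8} → SUM(age_days)=98, MAX(age_days)=40

active | 70 | 29 ; archived | 56 | 49 ; paid | 98 | 40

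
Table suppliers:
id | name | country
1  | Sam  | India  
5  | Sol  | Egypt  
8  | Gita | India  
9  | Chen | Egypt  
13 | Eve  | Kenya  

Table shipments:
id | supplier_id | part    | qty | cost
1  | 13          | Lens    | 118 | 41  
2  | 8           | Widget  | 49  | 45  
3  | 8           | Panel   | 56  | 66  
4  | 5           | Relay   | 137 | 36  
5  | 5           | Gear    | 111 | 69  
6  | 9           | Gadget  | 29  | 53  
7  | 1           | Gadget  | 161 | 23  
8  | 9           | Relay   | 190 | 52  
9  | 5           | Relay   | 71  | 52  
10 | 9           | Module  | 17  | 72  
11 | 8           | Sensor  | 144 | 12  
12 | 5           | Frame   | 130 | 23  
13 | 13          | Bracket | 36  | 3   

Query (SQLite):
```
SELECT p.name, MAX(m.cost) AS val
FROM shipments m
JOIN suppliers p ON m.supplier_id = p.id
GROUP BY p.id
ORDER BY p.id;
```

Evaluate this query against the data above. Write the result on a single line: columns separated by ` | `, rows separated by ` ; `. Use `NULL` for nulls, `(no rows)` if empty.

Join each shipments row to its suppliers via supplier_id.
Group joined rows by suppliers.id; compute MAX(m.cost) per group.
  1: ids {7} → MAX(m.cost)=23
  5: ids {4, 5, 9, 12} → MAX(m.cost)=69
  8: ids {2, 3, 11} → MAX(m.cost)=66
  9: ids {6, 8, 10} → MAX(m.cost)=72
  13: ids {1, 13} → MAX(m.cost)=41

Sam | 23 ; Sol | 69 ; Gita | 66 ; Chen | 72 ; Eve | 41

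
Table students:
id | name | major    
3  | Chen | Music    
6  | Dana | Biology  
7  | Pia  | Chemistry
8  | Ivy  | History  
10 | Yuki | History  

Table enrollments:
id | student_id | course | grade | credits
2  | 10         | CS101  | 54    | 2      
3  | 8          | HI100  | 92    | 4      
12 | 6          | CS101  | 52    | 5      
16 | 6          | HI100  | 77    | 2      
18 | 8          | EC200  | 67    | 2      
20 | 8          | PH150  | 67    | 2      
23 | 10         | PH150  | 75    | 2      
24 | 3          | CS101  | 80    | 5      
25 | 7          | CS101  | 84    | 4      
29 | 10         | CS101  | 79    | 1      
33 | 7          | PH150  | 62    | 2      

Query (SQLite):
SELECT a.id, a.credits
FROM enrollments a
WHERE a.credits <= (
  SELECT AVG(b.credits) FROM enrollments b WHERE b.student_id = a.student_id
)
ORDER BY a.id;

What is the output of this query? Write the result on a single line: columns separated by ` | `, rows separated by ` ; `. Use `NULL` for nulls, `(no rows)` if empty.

16 | 2 ; 18 | 2 ; 20 | 2 ; 24 | 5 ; 29 | 1 ; 33 | 2

For each enrollments row a, compute AVG(credits) over rows sharing a.student_id.
Keep row a if a.credits <= that per-group AVG.
  student_id=3: AVG(credits) = 5.0
  student_id=6: AVG(credits) = 3.5
  student_id=7: AVG(credits) = 3.0
  student_id=8: AVG(credits) = 2.666667
  student_id=10: AVG(credits) = 1.666667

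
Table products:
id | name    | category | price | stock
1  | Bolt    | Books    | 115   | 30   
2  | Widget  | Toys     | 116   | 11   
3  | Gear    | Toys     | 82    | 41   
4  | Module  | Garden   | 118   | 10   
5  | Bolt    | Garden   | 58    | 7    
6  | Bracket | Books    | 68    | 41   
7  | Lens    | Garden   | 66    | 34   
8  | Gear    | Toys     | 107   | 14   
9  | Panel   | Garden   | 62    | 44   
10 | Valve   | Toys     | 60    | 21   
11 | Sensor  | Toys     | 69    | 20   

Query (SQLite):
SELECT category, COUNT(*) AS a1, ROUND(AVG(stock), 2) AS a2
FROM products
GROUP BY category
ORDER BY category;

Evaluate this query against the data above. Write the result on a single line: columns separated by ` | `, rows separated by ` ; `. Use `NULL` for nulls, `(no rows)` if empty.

Books | 2 | 35.5 ; Garden | 4 | 23.75 ; Toys | 5 | 21.4

Group products by category.
Per group compute: COUNT(*), ROUND(AVG(stock), 2).
  Books: ids {1, 6} → COUNT(*)=2, ROUND(AVG(stock), 2)=35.5
  Garden: ids {4, 5, 7, 9} → COUNT(*)=4, ROUND(AVG(stock), 2)=23.75
  Toys: ids {2, 3, 8, 10, 11} → COUNT(*)=5, ROUND(AVG(stock), 2)=21.4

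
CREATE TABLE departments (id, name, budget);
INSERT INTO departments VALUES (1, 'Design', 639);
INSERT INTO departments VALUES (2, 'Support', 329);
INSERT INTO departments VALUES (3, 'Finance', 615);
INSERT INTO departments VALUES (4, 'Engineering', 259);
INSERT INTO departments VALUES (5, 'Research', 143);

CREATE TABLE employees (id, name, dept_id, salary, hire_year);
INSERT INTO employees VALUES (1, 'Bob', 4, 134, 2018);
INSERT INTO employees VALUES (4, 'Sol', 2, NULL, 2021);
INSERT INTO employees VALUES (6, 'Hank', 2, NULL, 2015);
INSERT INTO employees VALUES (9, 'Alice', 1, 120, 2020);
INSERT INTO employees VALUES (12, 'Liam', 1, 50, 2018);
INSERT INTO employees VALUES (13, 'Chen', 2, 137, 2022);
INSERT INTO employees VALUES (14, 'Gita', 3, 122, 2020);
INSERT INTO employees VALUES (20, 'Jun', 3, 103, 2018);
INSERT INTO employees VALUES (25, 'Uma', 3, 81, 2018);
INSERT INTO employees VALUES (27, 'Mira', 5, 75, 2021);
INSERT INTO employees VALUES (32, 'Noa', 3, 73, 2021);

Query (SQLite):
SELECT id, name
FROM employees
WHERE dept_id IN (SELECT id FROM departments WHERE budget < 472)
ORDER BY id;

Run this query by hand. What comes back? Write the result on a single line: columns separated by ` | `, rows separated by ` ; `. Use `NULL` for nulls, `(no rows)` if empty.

1 | Bob ; 4 | Sol ; 6 | Hank ; 13 | Chen ; 27 | Mira

Inner query: departments.id where budget < 472.
Outer: keep employees rows whose dept_id is in that set.
Inner query → {2, 4, 5}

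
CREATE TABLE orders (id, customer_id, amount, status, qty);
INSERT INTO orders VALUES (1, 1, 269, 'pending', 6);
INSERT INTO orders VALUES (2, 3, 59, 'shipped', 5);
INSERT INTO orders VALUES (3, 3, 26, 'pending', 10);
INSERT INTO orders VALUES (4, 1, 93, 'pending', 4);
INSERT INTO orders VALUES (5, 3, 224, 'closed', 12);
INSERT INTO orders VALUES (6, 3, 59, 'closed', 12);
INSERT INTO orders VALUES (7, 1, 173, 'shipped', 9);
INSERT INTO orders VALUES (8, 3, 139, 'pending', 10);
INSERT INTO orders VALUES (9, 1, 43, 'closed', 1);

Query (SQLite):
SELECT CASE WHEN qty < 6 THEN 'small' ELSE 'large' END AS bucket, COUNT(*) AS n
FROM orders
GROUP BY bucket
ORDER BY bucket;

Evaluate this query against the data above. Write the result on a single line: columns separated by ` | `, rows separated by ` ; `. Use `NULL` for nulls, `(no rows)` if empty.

Bucket rows by qty < 6 → 'small' else 'large'; count each bucket.

large | 6 ; small | 3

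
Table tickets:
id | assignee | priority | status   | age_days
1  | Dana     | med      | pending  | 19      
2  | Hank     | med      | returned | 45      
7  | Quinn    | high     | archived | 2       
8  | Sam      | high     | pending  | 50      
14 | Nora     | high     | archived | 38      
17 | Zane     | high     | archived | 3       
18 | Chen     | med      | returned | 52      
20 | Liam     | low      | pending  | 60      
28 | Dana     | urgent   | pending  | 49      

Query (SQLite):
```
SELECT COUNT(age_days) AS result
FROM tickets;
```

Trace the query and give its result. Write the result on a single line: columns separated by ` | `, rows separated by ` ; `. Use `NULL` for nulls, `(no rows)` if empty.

9

All age_days values: [19, 45, 2, 50, 38, 3, 52, 60, 49].
COUNT(age_days) counts non-NULL values → 9.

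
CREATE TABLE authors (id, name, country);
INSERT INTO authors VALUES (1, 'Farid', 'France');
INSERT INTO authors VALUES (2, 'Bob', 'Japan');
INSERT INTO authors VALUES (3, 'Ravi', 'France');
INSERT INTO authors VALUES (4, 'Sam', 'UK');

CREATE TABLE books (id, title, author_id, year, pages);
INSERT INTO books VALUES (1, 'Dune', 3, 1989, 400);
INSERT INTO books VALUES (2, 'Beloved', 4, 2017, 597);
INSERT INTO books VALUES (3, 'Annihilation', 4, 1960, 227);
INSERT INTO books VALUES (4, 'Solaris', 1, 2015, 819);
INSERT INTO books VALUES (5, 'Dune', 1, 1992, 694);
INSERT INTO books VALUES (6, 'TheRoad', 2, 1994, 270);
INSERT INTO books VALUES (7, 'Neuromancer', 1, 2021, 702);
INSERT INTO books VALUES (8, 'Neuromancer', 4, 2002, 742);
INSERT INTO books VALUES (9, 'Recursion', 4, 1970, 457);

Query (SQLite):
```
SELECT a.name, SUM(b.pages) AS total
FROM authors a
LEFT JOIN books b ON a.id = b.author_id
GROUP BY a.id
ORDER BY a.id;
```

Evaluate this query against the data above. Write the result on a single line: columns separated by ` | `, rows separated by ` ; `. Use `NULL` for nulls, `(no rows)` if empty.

Farid | 2215 ; Bob | 270 ; Ravi | 400 ; Sam | 2023

LEFT JOIN keeps every authors row; unmatched ones get NULL for books columns.
Group by authors.id and compute SUM(b.pages). SUM over an all-NULL group is NULL.
  1: ids {4, 5, 7} → SUM(b.pages)=2215
  2: ids {6} → SUM(b.pages)=270
  3: ids {1} → SUM(b.pages)=400
  4: ids {2, 3, 8, 9} → SUM(b.pages)=2023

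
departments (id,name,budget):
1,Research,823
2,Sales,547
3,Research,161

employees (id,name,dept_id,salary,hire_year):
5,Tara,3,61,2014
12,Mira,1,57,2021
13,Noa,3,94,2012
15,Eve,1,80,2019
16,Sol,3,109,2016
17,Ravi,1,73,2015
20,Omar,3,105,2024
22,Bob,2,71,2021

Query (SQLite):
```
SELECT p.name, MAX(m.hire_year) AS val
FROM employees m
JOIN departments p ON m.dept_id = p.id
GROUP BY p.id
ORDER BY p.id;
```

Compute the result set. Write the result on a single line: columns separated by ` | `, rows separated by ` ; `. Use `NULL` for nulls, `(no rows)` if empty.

Join each employees row to its departments via dept_id.
Group joined rows by departments.id; compute MAX(m.hire_year) per group.
  1: ids {12, 15, 17} → MAX(m.hire_year)=2021
  2: ids {22} → MAX(m.hire_year)=2021
  3: ids {5, 13, 16, 20} → MAX(m.hire_year)=2024

Research | 2021 ; Sales | 2021 ; Research | 2024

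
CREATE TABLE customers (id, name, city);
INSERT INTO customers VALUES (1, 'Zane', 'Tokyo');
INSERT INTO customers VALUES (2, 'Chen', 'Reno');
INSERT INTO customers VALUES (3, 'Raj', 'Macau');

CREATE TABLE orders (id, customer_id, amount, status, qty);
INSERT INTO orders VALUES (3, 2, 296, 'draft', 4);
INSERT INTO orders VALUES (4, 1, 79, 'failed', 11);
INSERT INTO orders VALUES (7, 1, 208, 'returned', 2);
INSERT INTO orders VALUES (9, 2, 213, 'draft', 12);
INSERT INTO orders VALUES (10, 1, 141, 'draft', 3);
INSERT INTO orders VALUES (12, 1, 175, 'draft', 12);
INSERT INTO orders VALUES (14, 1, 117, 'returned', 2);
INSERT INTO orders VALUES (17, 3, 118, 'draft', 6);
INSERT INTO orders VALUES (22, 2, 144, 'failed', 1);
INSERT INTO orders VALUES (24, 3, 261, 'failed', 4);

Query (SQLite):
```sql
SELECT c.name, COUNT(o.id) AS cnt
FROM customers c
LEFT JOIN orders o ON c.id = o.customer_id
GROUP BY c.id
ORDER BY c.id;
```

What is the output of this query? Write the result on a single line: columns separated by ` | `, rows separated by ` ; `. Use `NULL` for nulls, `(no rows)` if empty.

LEFT JOIN keeps every customers row; unmatched ones get NULL for orders columns.
Group by customers.id and compute COUNT(o.id). COUNT(col) of an all-NULL group is 0.
  1: ids {4, 7, 10, 12, 14} → COUNT(o.id)=5
  2: ids {3, 9, 22} → COUNT(o.id)=3
  3: ids {17, 24} → COUNT(o.id)=2

Zane | 5 ; Chen | 3 ; Raj | 2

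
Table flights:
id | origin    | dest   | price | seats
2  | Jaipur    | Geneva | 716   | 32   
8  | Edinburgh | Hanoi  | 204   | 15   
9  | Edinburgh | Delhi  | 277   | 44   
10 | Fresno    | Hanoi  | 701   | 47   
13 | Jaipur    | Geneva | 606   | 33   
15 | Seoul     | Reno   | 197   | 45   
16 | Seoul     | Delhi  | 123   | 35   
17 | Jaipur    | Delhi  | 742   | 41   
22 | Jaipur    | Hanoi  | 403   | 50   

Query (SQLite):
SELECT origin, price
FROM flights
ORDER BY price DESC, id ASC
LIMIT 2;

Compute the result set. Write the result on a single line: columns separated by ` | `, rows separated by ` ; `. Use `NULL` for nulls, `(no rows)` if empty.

Jaipur | 742 ; Jaipur | 716

Sort by price desc, tiebreak id asc: (742, id=17), (716, id=2), (701, id=10), (606, id=13), (403, id=22) …. Take first 2.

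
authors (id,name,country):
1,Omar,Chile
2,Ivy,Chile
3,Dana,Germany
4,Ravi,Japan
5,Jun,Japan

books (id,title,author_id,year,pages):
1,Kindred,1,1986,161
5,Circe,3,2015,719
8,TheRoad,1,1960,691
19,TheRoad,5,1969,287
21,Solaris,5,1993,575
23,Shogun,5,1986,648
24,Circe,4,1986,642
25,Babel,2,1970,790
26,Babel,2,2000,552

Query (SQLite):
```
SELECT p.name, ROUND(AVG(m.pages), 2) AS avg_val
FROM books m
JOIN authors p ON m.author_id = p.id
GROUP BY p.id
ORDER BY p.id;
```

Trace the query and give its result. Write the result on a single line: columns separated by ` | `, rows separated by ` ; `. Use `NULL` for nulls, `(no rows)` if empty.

Join each books row to its authors via author_id.
Group joined rows by authors.id; compute ROUND(AVG(m.pages), 2) per group.
  1: ids {1, 8} → ROUND(AVG(m.pages), 2)=426
  2: ids {25, 26} → ROUND(AVG(m.pages), 2)=671
  3: ids {5} → ROUND(AVG(m.pages), 2)=719
  4: ids {24} → ROUND(AVG(m.pages), 2)=642
  5: ids {19, 21, 23} → ROUND(AVG(m.pages), 2)=503.33

Omar | 426 ; Ivy | 671 ; Dana | 719 ; Ravi | 642 ; Jun | 503.33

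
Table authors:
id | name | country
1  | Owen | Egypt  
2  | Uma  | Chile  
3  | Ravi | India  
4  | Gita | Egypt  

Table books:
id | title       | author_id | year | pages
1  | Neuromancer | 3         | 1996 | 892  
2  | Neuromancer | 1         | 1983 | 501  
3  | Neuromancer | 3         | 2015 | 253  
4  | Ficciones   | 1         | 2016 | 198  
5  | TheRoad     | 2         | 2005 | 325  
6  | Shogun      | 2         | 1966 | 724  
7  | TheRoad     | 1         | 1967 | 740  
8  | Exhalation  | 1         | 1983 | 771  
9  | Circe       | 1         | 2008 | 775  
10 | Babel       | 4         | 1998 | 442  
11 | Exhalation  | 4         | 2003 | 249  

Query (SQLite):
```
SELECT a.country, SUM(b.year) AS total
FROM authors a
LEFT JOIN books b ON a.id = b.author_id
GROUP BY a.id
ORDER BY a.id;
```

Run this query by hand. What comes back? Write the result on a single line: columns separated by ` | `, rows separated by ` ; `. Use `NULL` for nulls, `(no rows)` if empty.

LEFT JOIN keeps every authors row; unmatched ones get NULL for books columns.
Group by authors.id and compute SUM(b.year). SUM over an all-NULL group is NULL.
  1: ids {2, 4, 7, 8, 9} → SUM(b.year)=9957
  2: ids {5, 6} → SUM(b.year)=3971
  3: ids {1, 3} → SUM(b.year)=4011
  4: ids {10, 11} → SUM(b.year)=4001

Egypt | 9957 ; Chile | 3971 ; India | 4011 ; Egypt | 4001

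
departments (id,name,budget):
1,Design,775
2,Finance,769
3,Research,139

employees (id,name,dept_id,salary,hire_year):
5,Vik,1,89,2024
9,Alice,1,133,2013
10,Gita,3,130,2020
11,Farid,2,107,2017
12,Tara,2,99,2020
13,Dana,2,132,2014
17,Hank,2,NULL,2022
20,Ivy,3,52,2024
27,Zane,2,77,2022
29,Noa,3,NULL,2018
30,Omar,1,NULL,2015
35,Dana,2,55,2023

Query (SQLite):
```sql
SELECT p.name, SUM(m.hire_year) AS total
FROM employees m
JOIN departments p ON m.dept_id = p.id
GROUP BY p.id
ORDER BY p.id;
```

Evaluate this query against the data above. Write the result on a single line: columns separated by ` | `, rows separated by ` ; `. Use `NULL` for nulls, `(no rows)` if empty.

Join each employees row to its departments via dept_id.
Group joined rows by departments.id; compute SUM(m.hire_year) per group.
  1: ids {5, 9, 30} → SUM(m.hire_year)=6052
  2: ids {11, 12, 13, 17, 27, 35} → SUM(m.hire_year)=12118
  3: ids {10, 20, 29} → SUM(m.hire_year)=6062

Design | 6052 ; Finance | 12118 ; Research | 6062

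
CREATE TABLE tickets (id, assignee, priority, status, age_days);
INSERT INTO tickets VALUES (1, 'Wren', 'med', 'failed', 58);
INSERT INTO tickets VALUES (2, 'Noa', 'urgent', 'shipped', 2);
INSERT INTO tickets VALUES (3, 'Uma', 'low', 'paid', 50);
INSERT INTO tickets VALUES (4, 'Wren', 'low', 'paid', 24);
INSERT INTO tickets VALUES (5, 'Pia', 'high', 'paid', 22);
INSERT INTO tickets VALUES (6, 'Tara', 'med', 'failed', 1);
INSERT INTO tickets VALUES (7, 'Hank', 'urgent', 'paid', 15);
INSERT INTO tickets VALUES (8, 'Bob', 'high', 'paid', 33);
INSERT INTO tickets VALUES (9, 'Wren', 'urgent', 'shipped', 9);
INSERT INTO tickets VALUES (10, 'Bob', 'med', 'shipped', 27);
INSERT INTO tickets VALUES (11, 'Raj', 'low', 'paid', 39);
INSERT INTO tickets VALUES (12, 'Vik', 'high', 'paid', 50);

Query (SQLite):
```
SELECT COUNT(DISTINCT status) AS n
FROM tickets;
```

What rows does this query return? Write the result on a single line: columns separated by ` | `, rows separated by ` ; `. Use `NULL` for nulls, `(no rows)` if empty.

Count distinct non-NULL status values.

3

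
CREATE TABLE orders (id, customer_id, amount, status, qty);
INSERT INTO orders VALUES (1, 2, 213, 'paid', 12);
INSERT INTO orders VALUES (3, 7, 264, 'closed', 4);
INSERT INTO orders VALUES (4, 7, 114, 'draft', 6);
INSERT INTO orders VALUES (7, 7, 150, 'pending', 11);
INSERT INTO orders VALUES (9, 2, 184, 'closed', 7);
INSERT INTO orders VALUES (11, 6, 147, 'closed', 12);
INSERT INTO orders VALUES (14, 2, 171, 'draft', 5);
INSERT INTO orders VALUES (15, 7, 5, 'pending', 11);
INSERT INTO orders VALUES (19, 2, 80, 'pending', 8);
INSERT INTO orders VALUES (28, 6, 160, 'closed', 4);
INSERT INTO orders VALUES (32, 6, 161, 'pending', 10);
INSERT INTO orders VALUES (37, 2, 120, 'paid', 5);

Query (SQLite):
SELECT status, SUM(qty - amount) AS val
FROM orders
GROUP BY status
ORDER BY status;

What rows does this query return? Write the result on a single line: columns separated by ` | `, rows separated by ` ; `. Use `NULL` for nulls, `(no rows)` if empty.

For each row compute qty - amount.
Group by status; take SUM of the expression per group.
  closed: ids {3, 9, 11, 28} → SUM(qty - amount)=-728
  draft: ids {4, 14} → SUM(qty - amount)=-274
  paid: ids {1, 37} → SUM(qty - amount)=-316
  pending: ids {7, 15, 19, 32} → SUM(qty - amount)=-356

closed | -728 ; draft | -274 ; paid | -316 ; pending | -356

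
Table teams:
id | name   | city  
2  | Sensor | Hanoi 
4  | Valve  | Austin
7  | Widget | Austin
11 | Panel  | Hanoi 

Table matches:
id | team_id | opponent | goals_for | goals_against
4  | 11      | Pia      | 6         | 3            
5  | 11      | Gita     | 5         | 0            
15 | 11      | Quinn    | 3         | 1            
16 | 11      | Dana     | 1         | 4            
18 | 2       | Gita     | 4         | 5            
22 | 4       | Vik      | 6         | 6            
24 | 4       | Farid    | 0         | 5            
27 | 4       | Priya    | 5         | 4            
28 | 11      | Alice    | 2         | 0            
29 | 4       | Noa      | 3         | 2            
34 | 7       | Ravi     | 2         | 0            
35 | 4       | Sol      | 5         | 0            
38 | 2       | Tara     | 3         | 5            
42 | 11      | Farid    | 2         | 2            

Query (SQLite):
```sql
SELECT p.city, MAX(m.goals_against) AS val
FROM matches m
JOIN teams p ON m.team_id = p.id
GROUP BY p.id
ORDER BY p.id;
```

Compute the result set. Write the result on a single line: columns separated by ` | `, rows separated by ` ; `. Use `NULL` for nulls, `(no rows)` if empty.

Join each matches row to its teams via team_id.
Group joined rows by teams.id; compute MAX(m.goals_against) per group.
  2: ids {18, 38} → MAX(m.goals_against)=5
  4: ids {22, 24, 27, 29, 35} → MAX(m.goals_against)=6
  7: ids {34} → MAX(m.goals_against)=0
  11: ids {4, 5, 15, 16, 28, 42} → MAX(m.goals_against)=4

Hanoi | 5 ; Austin | 6 ; Austin | 0 ; Hanoi | 4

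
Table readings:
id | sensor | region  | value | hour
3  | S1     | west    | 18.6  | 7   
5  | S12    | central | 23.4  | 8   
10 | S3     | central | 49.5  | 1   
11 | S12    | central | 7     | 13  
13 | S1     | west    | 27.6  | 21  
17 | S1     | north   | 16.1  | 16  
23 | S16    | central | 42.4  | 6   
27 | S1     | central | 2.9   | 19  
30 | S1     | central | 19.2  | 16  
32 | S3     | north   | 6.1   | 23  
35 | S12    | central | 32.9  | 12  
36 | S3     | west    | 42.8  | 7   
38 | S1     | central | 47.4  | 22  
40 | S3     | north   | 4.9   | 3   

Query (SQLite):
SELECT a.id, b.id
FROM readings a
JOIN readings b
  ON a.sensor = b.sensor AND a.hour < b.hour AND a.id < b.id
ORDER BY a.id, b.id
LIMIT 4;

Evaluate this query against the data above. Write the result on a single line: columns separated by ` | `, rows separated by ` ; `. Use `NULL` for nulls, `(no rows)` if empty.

3 | 13 ; 3 | 17 ; 3 | 27 ; 3 | 30

Pairs (a,b) with same sensor, a.hour < b.hour, a.id < b.id.
sensor groups: S1:{3,13,17,27,30,38} S12:{5,11,35} S16:{23} S3:{10,32,36,40}
Ordered by (a.id, b.id); first 4.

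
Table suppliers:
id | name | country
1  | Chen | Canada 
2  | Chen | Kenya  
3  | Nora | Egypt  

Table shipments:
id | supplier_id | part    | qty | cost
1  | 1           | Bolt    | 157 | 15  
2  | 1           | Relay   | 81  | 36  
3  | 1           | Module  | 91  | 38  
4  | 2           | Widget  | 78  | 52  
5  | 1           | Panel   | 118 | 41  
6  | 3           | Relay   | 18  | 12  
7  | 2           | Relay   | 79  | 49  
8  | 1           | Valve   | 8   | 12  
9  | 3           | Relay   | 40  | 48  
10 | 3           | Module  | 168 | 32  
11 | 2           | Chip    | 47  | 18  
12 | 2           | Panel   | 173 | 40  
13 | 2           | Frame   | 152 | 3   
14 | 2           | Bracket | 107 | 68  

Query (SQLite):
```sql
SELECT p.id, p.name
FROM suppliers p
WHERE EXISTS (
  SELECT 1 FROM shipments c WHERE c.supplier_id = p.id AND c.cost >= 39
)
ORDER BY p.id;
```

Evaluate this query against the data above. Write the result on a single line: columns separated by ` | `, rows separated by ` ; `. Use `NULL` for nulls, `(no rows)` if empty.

1 | Chen ; 2 | Chen ; 3 | Nora

For each suppliers row, check whether any shipments with matching supplier_id has cost >= 39.
Keep rows where that is true.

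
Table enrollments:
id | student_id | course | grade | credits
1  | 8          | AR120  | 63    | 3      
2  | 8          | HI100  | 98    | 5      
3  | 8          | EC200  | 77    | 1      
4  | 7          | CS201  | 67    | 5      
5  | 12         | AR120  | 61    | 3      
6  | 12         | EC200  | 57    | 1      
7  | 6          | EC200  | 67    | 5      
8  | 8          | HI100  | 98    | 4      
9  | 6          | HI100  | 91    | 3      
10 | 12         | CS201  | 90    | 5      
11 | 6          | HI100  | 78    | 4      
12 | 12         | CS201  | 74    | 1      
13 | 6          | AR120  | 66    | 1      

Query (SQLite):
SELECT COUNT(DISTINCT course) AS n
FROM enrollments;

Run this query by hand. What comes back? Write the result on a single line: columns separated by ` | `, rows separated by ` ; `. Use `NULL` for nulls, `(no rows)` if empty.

4

Count distinct non-NULL course values.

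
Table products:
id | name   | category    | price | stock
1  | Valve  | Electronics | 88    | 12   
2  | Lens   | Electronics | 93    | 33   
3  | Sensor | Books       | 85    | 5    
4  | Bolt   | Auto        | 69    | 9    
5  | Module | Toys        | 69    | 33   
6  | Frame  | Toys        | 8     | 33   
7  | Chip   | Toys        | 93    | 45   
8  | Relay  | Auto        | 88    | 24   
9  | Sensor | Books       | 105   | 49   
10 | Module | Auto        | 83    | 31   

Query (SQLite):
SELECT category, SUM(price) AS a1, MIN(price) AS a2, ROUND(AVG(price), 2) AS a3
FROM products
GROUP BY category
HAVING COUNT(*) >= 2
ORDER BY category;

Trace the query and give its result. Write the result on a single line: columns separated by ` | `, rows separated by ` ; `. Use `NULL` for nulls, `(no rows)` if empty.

Auto | 240 | 69 | 80 ; Books | 190 | 85 | 95 ; Electronics | 181 | 88 | 90.5 ; Toys | 170 | 8 | 56.67

Group products by category.
Per group compute: SUM(price), MIN(price), ROUND(AVG(price), 2).
HAVING: drop groups with fewer than 2 rows.
  Auto: ids {4, 8, 10} → SUM(price)=240, MIN(price)=69, ROUND(AVG(price), 2)=80
  Books: ids {3, 9} → SUM(price)=190, MIN(price)=85, ROUND(AVG(price), 2)=95
  Electronics: ids {1, 2} → SUM(price)=181, MIN(price)=88, ROUND(AVG(price), 2)=90.5
  Toys: ids {5, 6, 7} → SUM(price)=170, MIN(price)=8, ROUND(AVG(price), 2)=56.67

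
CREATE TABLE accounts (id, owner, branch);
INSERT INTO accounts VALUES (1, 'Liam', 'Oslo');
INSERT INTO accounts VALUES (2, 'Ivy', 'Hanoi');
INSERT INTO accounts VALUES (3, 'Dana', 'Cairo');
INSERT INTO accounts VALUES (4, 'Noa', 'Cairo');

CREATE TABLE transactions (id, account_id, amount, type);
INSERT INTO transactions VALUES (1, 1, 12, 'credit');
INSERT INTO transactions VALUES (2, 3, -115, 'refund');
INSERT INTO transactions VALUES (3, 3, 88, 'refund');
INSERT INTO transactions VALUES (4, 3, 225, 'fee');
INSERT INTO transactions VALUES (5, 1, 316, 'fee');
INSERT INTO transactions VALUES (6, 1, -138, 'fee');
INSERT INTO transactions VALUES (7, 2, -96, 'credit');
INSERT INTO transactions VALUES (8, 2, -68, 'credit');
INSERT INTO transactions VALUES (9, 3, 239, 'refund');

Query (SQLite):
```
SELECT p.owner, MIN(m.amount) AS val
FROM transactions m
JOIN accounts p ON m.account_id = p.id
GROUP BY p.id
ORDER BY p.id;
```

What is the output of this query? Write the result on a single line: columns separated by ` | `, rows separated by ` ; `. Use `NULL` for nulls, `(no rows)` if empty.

Join each transactions row to its accounts via account_id.
Group joined rows by accounts.id; compute MIN(m.amount) per group.
  1: ids {1, 5, 6} → MIN(m.amount)=-138
  2: ids {7, 8} → MIN(m.amount)=-96
  3: ids {2, 3, 4, 9} → MIN(m.amount)=-115

Liam | -138 ; Ivy | -96 ; Dana | -115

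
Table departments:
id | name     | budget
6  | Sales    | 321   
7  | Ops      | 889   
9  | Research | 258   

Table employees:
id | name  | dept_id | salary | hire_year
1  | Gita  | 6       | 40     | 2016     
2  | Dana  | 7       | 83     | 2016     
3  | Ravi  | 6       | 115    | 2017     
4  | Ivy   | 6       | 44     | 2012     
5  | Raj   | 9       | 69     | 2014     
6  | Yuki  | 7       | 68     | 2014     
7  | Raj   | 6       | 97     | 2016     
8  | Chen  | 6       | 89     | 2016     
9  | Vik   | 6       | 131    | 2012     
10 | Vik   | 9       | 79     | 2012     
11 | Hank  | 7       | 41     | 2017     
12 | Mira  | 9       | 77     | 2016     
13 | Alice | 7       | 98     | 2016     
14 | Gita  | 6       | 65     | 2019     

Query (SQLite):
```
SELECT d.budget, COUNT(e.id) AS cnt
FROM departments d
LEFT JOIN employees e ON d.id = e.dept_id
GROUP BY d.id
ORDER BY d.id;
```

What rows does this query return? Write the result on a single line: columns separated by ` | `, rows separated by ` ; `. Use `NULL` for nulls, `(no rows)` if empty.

321 | 7 ; 889 | 4 ; 258 | 3

LEFT JOIN keeps every departments row; unmatched ones get NULL for employees columns.
Group by departments.id and compute COUNT(e.id). COUNT(col) of an all-NULL group is 0.
  6: ids {1, 3, 4, 7, 8, 9, 14} → COUNT(e.id)=7
  7: ids {2, 6, 11, 13} → COUNT(e.id)=4
  9: ids {5, 10, 12} → COUNT(e.id)=3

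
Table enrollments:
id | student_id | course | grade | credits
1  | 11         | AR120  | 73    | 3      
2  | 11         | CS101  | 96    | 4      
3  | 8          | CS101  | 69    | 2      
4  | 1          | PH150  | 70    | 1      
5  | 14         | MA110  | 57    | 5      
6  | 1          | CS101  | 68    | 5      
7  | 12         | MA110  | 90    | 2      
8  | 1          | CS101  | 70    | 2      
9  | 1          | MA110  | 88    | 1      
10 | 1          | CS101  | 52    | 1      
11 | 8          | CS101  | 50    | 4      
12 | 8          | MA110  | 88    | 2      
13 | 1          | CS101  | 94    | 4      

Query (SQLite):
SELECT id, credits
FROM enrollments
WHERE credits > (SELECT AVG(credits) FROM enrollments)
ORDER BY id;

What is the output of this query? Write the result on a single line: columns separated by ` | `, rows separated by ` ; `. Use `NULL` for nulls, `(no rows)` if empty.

1 | 3 ; 2 | 4 ; 5 | 5 ; 6 | 5 ; 11 | 4 ; 13 | 4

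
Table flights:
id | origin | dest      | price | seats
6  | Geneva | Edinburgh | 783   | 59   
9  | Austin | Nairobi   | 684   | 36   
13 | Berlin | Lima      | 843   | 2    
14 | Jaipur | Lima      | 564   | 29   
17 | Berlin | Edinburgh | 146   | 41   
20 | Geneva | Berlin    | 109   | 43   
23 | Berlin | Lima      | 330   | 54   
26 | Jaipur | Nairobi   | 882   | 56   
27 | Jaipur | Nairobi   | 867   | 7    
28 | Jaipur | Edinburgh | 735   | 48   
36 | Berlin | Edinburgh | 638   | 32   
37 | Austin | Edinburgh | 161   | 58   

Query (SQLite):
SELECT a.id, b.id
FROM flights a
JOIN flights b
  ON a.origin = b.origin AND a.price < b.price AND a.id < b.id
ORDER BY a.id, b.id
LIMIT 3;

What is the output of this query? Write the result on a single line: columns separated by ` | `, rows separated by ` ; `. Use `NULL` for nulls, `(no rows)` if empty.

Pairs (a,b) with same origin, a.price < b.price, a.id < b.id.
origin groups: Austin:{9,37} Berlin:{13,17,23,36} Geneva:{6,20} Jaipur:{14,26,27,28}
Ordered by (a.id, b.id); first 3.

14 | 26 ; 14 | 27 ; 14 | 28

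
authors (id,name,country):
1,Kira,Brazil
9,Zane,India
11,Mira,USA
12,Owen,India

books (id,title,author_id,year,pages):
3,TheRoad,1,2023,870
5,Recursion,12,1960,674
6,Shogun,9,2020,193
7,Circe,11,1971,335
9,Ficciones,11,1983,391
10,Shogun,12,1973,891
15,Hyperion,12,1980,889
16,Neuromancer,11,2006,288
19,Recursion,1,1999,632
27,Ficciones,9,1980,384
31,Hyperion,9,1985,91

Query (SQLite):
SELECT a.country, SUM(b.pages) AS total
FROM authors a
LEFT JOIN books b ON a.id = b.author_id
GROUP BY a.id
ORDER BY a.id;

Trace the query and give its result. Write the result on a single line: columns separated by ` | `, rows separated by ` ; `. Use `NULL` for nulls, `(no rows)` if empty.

LEFT JOIN keeps every authors row; unmatched ones get NULL for books columns.
Group by authors.id and compute SUM(b.pages). SUM over an all-NULL group is NULL.
  1: ids {3, 19} → SUM(b.pages)=1502
  9: ids {6, 27, 31} → SUM(b.pages)=668
  11: ids {7, 9, 16} → SUM(b.pages)=1014
  12: ids {5, 10, 15} → SUM(b.pages)=2454

Brazil | 1502 ; India | 668 ; USA | 1014 ; India | 2454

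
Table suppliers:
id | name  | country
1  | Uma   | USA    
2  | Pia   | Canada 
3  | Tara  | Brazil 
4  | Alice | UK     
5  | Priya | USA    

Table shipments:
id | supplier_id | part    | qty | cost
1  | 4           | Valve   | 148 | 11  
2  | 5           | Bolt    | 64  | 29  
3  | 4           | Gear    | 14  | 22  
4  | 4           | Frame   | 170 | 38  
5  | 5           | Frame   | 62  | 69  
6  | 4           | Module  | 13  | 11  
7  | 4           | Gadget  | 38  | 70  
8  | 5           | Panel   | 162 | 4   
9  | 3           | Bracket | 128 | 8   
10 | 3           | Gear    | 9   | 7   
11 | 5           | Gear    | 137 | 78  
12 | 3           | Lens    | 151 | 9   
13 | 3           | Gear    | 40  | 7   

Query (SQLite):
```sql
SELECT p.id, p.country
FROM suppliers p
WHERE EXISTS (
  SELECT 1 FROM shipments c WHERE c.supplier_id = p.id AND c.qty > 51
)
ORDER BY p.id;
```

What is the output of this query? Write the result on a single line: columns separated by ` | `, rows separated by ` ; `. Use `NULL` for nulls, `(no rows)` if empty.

3 | Brazil ; 4 | UK ; 5 | USA

For each suppliers row, check whether any shipments with matching supplier_id has qty > 51.
Keep rows where that is true.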